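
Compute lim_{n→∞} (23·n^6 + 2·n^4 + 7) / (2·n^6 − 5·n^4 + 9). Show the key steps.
lim = 23/2

For large n the leading n^6 terms dominate both numerator and denominator. Dividing top and bottom by n^6, every other term tends to 0, leaving 23/2.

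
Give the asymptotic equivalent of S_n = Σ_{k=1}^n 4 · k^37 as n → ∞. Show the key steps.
S_n ~ 2 · n^38 / 19

By integral comparison (Euler-Maclaurin), Σ_{k=1}^n 4 · k^37 = 4 · ∫_0^n x^37 dx + O(n^37) = 4 · n^38/38 = 2 · n^38 / 19 + O(n^37). (Equivalently, Faulhaber's formula gives the same leading term.)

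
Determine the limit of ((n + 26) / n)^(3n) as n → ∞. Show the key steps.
lim = e^78

Rewrite as (1 + 26/n)^(3n). By the standard limit (1 + x/n)^n → e^x, we have (1 + 26/n)^n → e^26, and raising to the 3rd power gives e^78.
More precisely, ln[(1 + 26/n)^(3n)] = 3n · ln(1 + 26/n) = 3n · (26/n + O(1/n^2)) = 78 + O(1/n) → 78.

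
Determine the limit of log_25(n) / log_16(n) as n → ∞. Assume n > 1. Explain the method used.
lim = ln(16) / ln(25) = log_25(16)

Change of base: log_25(n) = ln n / ln 25 and log_16(n) = ln n / ln 16. The ratio is (ln n / ln 25) · (ln 16 / ln n) = ln 16 / ln 25, a constant independent of n. So the limit is ln 16 / ln 25 = log_25(16).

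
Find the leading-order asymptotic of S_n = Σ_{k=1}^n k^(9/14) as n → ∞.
S_n ~ (14/23) · n^(23/14)

Integral comparison: Σ_{k=1}^n k^(9/14) = ∫_0^n x^(9/14) dx + O(n^(9/14)). The integral is n^(1 + 9/14) / (1 + 9/14) = n^((9+14)/14) / ((9+14)/14) = (14/23) · n^(23/14).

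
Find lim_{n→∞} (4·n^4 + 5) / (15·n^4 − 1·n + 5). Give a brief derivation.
lim = 4/15

For large n the leading n^4 terms dominate both numerator and denominator. Dividing top and bottom by n^4, every other term tends to 0, leaving 4/15.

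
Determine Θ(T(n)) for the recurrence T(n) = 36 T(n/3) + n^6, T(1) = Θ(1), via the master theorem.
T(n) = Θ(n^6)

log_3 36 ≈ 3.262. f(n) = n^6 dominates n^(log_3 36) since 6 > 3.262, and the regularity condition a·f(n/b) = 36·(n/3)^6 = (36/729)·n^6 ≤ c·f(n) holds with c = 36/729 ≈ 0.0494 < 1. So this is Case 3: T(n) = Θ(f(n)) = Θ(n^6).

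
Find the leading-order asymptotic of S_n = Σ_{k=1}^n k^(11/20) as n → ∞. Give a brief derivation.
S_n ~ (20/31) · n^(31/20)

Integral comparison: Σ_{k=1}^n k^(11/20) = ∫_0^n x^(11/20) dx + O(n^(11/20)). The integral is n^(1 + 11/20) / (1 + 11/20) = n^((11+20)/20) / ((11+20)/20) = (20/31) · n^(31/20).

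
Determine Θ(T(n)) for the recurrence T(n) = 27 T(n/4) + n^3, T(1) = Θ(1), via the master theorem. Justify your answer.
T(n) = Θ(n^3)

log_4 27 ≈ 2.377. f(n) = n^3 dominates n^(log_4 27) since 3 > 2.377, and the regularity condition a·f(n/b) = 27·(n/4)^3 = (27/64)·n^3 ≤ c·f(n) holds with c = 27/64 ≈ 0.422 < 1. So this is Case 3: T(n) = Θ(f(n)) = Θ(n^3).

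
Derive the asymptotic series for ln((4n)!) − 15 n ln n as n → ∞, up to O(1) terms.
ln((4n)!) − 15 n ln n = −11 n ln n + 4(ln 4 − 1) n + (1/2) ln(2π·4n) + O(1/n)

Stirling: ln((4n)!) = 4n ln(4n) − 4n + (1/2) ln(2π·4n) + O(1/n).
Expand 4n ln(4n) = 4n (ln n + ln 4) = 4n ln n + 4n ln 4.
Subtract 15n ln n: leading term is (4 − 15) n ln n = −11 n ln n. The next term is 4n ln 4 − 4n = 4(ln 4 − 1) n. Then the (1/2) ln(2π·4n) correction.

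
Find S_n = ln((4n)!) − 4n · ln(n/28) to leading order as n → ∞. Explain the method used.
S_n ~ 4n · (ln 112 − 1) + O(ln n)

Stirling: ln((4n)!) = 4n ln(4n) − 4n + O(ln n).
  S_n = 4n ln(4n) − 4n − 4n ln(n/28) + O(ln n)
      = 4n ln(4n) − 4n ln n + 4n ln 28 − 4n + O(ln n)
      = 4n ln 4 + 4n ln 28 − 4n + O(ln n)
      = 4n (ln 112 − 1) + O(ln n).
Numerically ln(112) − 1 ≈ 3.7185.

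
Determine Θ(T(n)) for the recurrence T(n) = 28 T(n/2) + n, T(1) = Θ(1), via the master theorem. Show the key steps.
T(n) = Θ(n^(log_2 28))

Master theorem: compare f(n) = n to n^(log_2 28) where log_2 28 ≈ 4.807. Since 1 < log_2 28, we have f(n) = O(n^(log_2 28 − ε)) for some ε > 0 — Case 1. Hence T(n) = Θ(n^(log_2 28)).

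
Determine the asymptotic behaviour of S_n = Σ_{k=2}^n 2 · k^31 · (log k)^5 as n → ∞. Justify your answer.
S_n ~ n^32 · (log n)^5 / 16

By integral comparison, S_n = ∫_1^n 2 · x^31 · (log x)^5 dx + O(n^31 · (log n)^5). For the integral, the leading term of ∫_1^n x^31 (log x)^5 dx is n^32/32 · (log n)^5 (by repeated integration by parts; each step lowers the log-exponent and produces a relatively O(1/log n) correction). Hence S_n ~ n^32 · (log n)^5 / 16.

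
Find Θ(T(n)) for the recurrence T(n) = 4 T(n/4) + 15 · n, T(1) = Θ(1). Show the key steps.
T(n) = Θ(n log n)

log_4 4 = 1, and f(n) = 15 · n = Θ(n^(log_4 4)). This is Case 2 of the master theorem: T(n) = Θ(f(n) · log n) = Θ(n log n).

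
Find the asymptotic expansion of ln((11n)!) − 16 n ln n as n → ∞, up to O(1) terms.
ln((11n)!) − 16 n ln n = −5 n ln n + 11(ln 11 − 1) n + (1/2) ln(2π·11n) + O(1/n)

Stirling: ln((11n)!) = 11n ln(11n) − 11n + (1/2) ln(2π·11n) + O(1/n).
Expand 11n ln(11n) = 11n (ln n + ln 11) = 11n ln n + 11n ln 11.
Subtract 16n ln n: leading term is (11 − 16) n ln n = −5 n ln n. The next term is 11n ln 11 − 11n = 11(ln 11 − 1) n. Then the (1/2) ln(2π·11n) correction.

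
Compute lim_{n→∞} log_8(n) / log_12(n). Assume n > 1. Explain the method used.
lim = ln(12) / ln(8) = log_8(12)

Change of base: log_8(n) = ln n / ln 8 and log_12(n) = ln n / ln 12. The ratio is (ln n / ln 8) · (ln 12 / ln n) = ln 12 / ln 8, a constant independent of n. So the limit is ln 12 / ln 8 = log_8(12).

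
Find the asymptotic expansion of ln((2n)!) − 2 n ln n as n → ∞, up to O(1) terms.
ln((2n)!) − 2 n ln n = 2(ln 2 − 1) n + (1/2) ln(2π·2n) + O(1/n)

Stirling: ln((2n)!) = 2n ln(2n) − 2n + (1/2) ln(2π·2n) + O(1/n).
Since 2n ln(2n) = 2n ln n + 2n ln 2, subtracting 2n ln n cancels the n ln n term exactly. What remains is 2(ln 2 − 1) n + (1/2) ln(2π·2n) + O(1/n).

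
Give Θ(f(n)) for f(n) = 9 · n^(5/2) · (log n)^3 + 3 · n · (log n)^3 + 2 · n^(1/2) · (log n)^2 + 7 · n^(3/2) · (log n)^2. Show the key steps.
f(n) ∈ Θ(n^(5/2) · (log n)^3)

Compare the terms by growth order. For large n, n^a · (log n)^b dominates n^a' · (log n)^b' iff a > a', or (a = a' and b > b'). Ranking the 4 terms shows the dominant one is 9 · n^(5/2) · (log n)^3. Hence f(n) ∈ Θ(n^(5/2) · (log n)^3).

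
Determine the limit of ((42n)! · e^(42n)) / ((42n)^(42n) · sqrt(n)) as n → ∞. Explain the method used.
lim = sqrt(2π·42)

Stirling: (42n)! ~ sqrt(2π·42n) · (42n/e)^(42n). Hence
  (42n)! · e^(42n) / (42n)^(42n) ~ sqrt(2π·42n).
Dividing by sqrt(n): sqrt(2π·42n) / sqrt(n) = sqrt(2π·42) · n^((1−1)/2), so the limit is sqrt(2π·42).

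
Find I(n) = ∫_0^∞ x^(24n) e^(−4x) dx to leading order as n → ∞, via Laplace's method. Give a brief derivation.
I(n) ~ (sqrt(2π·24n) / 4) · (24n/(4e))^(24n)

Write the integrand as exp(24n ln x − 4x) and set f(x) = 24n ln x − 4x. Then f'(x) = 24n/x − 4 = 0 at x* = 24n/4, and f''(x*) = −24n/x*^2 = −4^2/(24n). Laplace's method (interior maximum) gives
  I(n) ~ e^(f(x*)) · sqrt(2π / |f''(x*)|)
        = exp(24n ln(24n/4) − 24n) · sqrt(2π · 24n / 4^2)
        = (24n/4)^(24n) e^(−24n) · sqrt(2π·24n) / 4
        = (sqrt(2π·24n) / 4) · (24n/(4e))^(24n).
This matches Γ(24n+1)/4^(24n+1) with Stirling applied to Γ.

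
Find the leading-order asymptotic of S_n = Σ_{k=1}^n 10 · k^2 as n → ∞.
S_n ~ 10 · n^3 / 3

By integral comparison (Euler-Maclaurin), Σ_{k=1}^n 10 · k^2 = 10 · ∫_0^n x^2 dx + O(n^2) = 10 · n^3/3 + O(n^2). (Equivalently, Faulhaber's formula gives the same leading term.)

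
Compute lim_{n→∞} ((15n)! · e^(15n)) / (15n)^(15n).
lim = ∞

Stirling: (15n)! ~ sqrt(2π·15n) · (15n/e)^(15n). Hence
  (15n)! · e^(15n) / (15n)^(15n) ~ sqrt(2π·15n) = sqrt(2π·15) · sqrt(n) → ∞.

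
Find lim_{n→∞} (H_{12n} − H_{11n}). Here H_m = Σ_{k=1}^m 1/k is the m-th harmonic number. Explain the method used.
lim = ln(12/11)

Euler-Maclaurin gives H_m = ln m + γ + 1/(2m) + O(1/m^2). The γ and O(1/m) terms cancel in the difference:
  H_{12n} − H_{11n} = ln(12n) − ln(11n) + O(1/n) = ln(12/11) + O(1/n).
Hence the limit is ln(12/11).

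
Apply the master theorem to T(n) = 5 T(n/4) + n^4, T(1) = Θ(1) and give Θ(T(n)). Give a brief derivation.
T(n) = Θ(n^4)

log_4 5 ≈ 1.161. f(n) = n^4 dominates n^(log_4 5) since 4 > 1.161, and the regularity condition a·f(n/b) = 5·(n/4)^4 = (5/256)·n^4 ≤ c·f(n) holds with c = 5/256 ≈ 0.0195 < 1. So this is Case 3: T(n) = Θ(f(n)) = Θ(n^4).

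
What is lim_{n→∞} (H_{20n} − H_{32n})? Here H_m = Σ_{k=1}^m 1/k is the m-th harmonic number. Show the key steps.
lim = ln(20/32) = ln(5/8)

Euler-Maclaurin gives H_m = ln m + γ + 1/(2m) + O(1/m^2). The γ and O(1/m) terms cancel in the difference:
  H_{20n} − H_{32n} = ln(20n) − ln(32n) + O(1/n) = ln(20/32) + O(1/n).
Hence the limit is ln(20/32) = ln(5/8).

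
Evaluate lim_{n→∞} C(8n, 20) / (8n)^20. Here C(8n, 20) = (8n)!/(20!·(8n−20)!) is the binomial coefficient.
lim = 1/20! = 1/2432902008176640000

With N = 8n → ∞: C(N, 20) / N^20 = [N(N−1)…(N−19)] / (20! · N^20) = (1/20!) · 1 · (1 − 1/(8n)) · … · (1 − 19/(8n)). Each factor → 1 as N → ∞, so the limit is 1/20! = 1/2432902008176640000.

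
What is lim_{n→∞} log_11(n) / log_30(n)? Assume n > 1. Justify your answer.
lim = ln(30) / ln(11) = log_11(30)

Change of base: log_11(n) = ln n / ln 11 and log_30(n) = ln n / ln 30. The ratio is (ln n / ln 11) · (ln 30 / ln n) = ln 30 / ln 11, a constant independent of n. So the limit is ln 30 / ln 11 = log_11(30).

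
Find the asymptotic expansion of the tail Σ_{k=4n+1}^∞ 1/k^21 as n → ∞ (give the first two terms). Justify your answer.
Σ_{k>4n} 1/k^21 = 1/(20 · (4n)^20) − 1/(2 · (4n)^21) + O(1/(4n)^22)

Compare to the integral: ∫_{4n}^∞ x^(−21) dx = [−x^(−20)/20]_{4n}^∞ = 1/((21−1)·(4n)^20). The Euler-Maclaurin correction adds −f(4n)/2 = −1/(2·(4n)^21). Euler-Maclaurin then gives
  Σ_{k>4n} 1/k^21 = ∫_{4n}^∞ dx/x^21 − 1/(2·(4n)^21) + O(1/(4n)^22).
(Equivalently this is ζ(21) − Σ_{k≤4n} 1/k^21.)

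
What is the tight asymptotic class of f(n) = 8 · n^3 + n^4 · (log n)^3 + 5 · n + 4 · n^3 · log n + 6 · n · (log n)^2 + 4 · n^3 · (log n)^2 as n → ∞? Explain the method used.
f(n) ∈ Θ(n^4 · (log n)^3)

Compare the terms by growth order. For large n, n^a · (log n)^b dominates n^a' · (log n)^b' iff a > a', or (a = a' and b > b'). Ranking the 6 terms shows the dominant one is n^4 · (log n)^3. Hence f(n) ∈ Θ(n^4 · (log n)^3).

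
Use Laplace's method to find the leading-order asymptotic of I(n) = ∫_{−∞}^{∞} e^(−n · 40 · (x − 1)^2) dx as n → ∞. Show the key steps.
I(n) = sqrt(π/(40n))

Here φ(x) = 40 · (x − 1)^2 has its unique minimum at x* = 1 with φ(x*) = 0 and φ''(x*) = 80. Laplace's method gives
  I(n) ~ e^(−n φ(x*)) · sqrt(2π / (n · φ''(x*))) = sqrt(2π / (80n)) = sqrt(π/(40n)).
This is exact: substituting u = (x − 1)·sqrt(40n) gives I(n) = (1/sqrt(40n)) ∫_{−∞}^{∞} e^(−u^2) du = sqrt(π/(40n)).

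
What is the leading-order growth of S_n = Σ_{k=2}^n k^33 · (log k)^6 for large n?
S_n ~ n^34 · (log n)^6 / 34

By integral comparison, S_n = ∫_1^n x^33 · (log x)^6 dx + O(n^33 · (log n)^6). For the integral, the leading term of ∫_1^n x^33 (log x)^6 dx is n^34/34 · (log n)^6 (by repeated integration by parts; each step lowers the log-exponent and produces a relatively O(1/log n) correction). Hence S_n ~ n^34 · (log n)^6 / 34.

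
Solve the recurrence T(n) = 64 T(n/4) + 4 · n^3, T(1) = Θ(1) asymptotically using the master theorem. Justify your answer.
T(n) = Θ(n^3 log n)

log_4 64 = 3, and f(n) = 4 · n^3 = Θ(n^(log_4 64)). This is Case 2 of the master theorem: T(n) = Θ(f(n) · log n) = Θ(n^3 log n).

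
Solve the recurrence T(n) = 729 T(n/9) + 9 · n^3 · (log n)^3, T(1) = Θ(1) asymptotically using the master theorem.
T(n) = Θ(n^3 · (log n)^4)

Here log_9 729 = 3 and f(n) = 9 · n^3 · (log n)^3 = Θ(n^(log_9 729) · (log n)^3). This is the extended Case 2 of the master theorem (f matches the critical exponent up to log factors), giving T(n) = Θ(n^(log_9 729) · (log n)^(3+1)) = Θ(n^3 · (log n)^4).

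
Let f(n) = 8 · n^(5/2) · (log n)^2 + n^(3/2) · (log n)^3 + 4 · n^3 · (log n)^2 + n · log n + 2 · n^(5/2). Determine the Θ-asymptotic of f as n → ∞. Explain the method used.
f(n) ∈ Θ(n^3 · (log n)^2)

Compare the terms by growth order. For large n, n^a · (log n)^b dominates n^a' · (log n)^b' iff a > a', or (a = a' and b > b'). Ranking the 5 terms shows the dominant one is 4 · n^3 · (log n)^2. Hence f(n) ∈ Θ(n^3 · (log n)^2).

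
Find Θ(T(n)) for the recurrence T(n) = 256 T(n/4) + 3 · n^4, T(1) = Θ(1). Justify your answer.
T(n) = Θ(n^4 log n)

log_4 256 = 4, and f(n) = 3 · n^4 = Θ(n^(log_4 256)). This is Case 2 of the master theorem: T(n) = Θ(f(n) · log n) = Θ(n^4 log n).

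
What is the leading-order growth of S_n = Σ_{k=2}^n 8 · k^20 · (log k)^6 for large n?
S_n ~ 8 · n^21 · (log n)^6 / 21

By integral comparison, S_n = ∫_1^n 8 · x^20 · (log x)^6 dx + O(n^20 · (log n)^6). For the integral, the leading term of ∫_1^n x^20 (log x)^6 dx is n^21/21 · (log n)^6 (by repeated integration by parts; each step lowers the log-exponent and produces a relatively O(1/log n) correction). Hence S_n ~ 8 · n^21 · (log n)^6 / 21.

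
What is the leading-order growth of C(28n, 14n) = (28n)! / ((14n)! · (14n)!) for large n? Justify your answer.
C(28n, 14n) ~ (4)^(14n) · sqrt(1/(π·14n))

Write N = 14n. Apply Stirling to each factorial:
  (2N)! ~ sqrt(2π·2N) · (2N/e)^(2N),
  N! ~ sqrt(2π N) · (N/e)^N,
  (1N)! ~ sqrt(2π·1N) · (1N/e)^(1N).
The exponential factors combine to (2N)^(2N) / (N^N · (1N)^(1N)) = 2^(2N)/1^(1N) = (2^2/1^1)^N = (4)^N.
The square-root prefactors combine to sqrt(2π·2N) / (sqrt(2π N)·sqrt(2π·1N)) = sqrt(2 / (2π·1·N)) = sqrt(1/(π·14n)).
Substituting N = 14n: C(28n, 14n) ~ (4)^(14n) · sqrt(1/(π·14n)).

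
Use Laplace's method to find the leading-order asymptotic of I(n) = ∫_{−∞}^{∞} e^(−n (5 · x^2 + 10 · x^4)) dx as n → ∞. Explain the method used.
I(n) ~ sqrt(π/(5n))

φ(x) = 5 · x^2 + 10 · x^4 has its unique global minimum at x* = 0 (since φ'(x) = 10x + 40x^3 = 0 only at x = 0 for real x with both coefficients positive, and φ → ∞ as |x| → ∞). At x* = 0, φ(0) = 0 and φ''(0) = 10. Laplace's method then gives
  I(n) ~ sqrt(2π / (n · φ''(0))) · e^(−n φ(0)) = sqrt(2π / (10n)) = sqrt(π/(5n)).
The 10 · x^4 term contributes only at subleading order (an O(1/n) relative correction).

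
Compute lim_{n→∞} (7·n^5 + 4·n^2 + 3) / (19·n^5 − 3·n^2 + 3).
lim = 7/19

For large n the leading n^5 terms dominate both numerator and denominator. Dividing top and bottom by n^5, every other term tends to 0, leaving 7/19.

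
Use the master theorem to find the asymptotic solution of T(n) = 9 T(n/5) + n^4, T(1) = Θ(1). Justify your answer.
T(n) = Θ(n^4)

log_5 9 ≈ 1.365. f(n) = n^4 dominates n^(log_5 9) since 4 > 1.365, and the regularity condition a·f(n/b) = 9·(n/5)^4 = (9/625)·n^4 ≤ c·f(n) holds with c = 9/625 ≈ 0.0144 < 1. So this is Case 3: T(n) = Θ(f(n)) = Θ(n^4).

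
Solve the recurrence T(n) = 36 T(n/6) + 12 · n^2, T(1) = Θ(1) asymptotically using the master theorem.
T(n) = Θ(n^2 log n)

log_6 36 = 2, and f(n) = 12 · n^2 = Θ(n^(log_6 36)). This is Case 2 of the master theorem: T(n) = Θ(f(n) · log n) = Θ(n^2 log n).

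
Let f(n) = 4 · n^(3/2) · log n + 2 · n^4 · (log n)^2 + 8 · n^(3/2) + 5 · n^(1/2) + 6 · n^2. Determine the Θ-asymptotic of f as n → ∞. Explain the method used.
f(n) ∈ Θ(n^4 · (log n)^2)

Compare the terms by growth order. For large n, n^a · (log n)^b dominates n^a' · (log n)^b' iff a > a', or (a = a' and b > b'). Ranking the 5 terms shows the dominant one is 2 · n^4 · (log n)^2. Hence f(n) ∈ Θ(n^4 · (log n)^2).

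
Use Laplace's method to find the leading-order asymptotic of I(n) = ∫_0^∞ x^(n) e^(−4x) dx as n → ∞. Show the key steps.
I(n) ~ (sqrt(2π·n) / 4) · (n/(4e))^(n)

Write the integrand as exp(n ln x − 4x) and set f(x) = n ln x − 4x. Then f'(x) = n/x − 4 = 0 at x* = n/4, and f''(x*) = −n/x*^2 = −4^2/(n). Laplace's method (interior maximum) gives
  I(n) ~ e^(f(x*)) · sqrt(2π / |f''(x*)|)
        = exp(n ln(n/4) − n) · sqrt(2π · n / 4^2)
        = (n/4)^(n) e^(−n) · sqrt(2π·n) / 4
        = (sqrt(2π·n) / 4) · (n/(4e))^(n).
This matches Γ(n+1)/4^(n+1) with Stirling applied to Γ.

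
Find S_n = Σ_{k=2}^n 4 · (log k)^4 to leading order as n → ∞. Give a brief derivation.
S_n ~ 4 · n · (log n)^4

By integral comparison, S_n = ∫_1^n 4 · (log x)^4 dx + O((log n)^4). For the integral, the leading term of ∫_1^n (log x)^4 dx is n · (log n)^4 (by repeated integration by parts; each step lowers the log-exponent and produces a relatively O(1/log n) correction). Hence S_n ~ 4 · n · (log n)^4.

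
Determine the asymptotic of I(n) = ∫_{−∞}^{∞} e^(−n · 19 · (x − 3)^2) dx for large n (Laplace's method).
I(n) = sqrt(π/(19n))

Here φ(x) = 19 · (x − 3)^2 has its unique minimum at x* = 3 with φ(x*) = 0 and φ''(x*) = 38. Laplace's method gives
  I(n) ~ e^(−n φ(x*)) · sqrt(2π / (n · φ''(x*))) = sqrt(2π / (38n)) = sqrt(π/(19n)).
This is exact: substituting u = (x − 3)·sqrt(19n) gives I(n) = (1/sqrt(19n)) ∫_{−∞}^{∞} e^(−u^2) du = sqrt(π/(19n)).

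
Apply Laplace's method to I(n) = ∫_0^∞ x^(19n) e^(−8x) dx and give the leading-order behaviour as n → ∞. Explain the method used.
I(n) ~ (sqrt(2π·19n) / 8) · (19n/(8e))^(19n)

Write the integrand as exp(19n ln x − 8x) and set f(x) = 19n ln x − 8x. Then f'(x) = 19n/x − 8 = 0 at x* = 19n/8, and f''(x*) = −19n/x*^2 = −8^2/(19n). Laplace's method (interior maximum) gives
  I(n) ~ e^(f(x*)) · sqrt(2π / |f''(x*)|)
        = exp(19n ln(19n/8) − 19n) · sqrt(2π · 19n / 8^2)
        = (19n/8)^(19n) e^(−19n) · sqrt(2π·19n) / 8
        = (sqrt(2π·19n) / 8) · (19n/(8e))^(19n).
This matches Γ(19n+1)/8^(19n+1) with Stirling applied to Γ.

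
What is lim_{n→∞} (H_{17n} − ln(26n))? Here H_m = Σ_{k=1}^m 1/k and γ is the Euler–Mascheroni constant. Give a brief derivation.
lim = ln(17/26) + γ

By Euler-Maclaurin, H_m = ln m + γ + O(1/m). So
  H_{17n} − ln(26n) = ln(17n) + γ − ln(26n) + O(1/n)
                       = ln(17/26) + γ + O(1/n).
Hence the limit is ln(17/26) + γ.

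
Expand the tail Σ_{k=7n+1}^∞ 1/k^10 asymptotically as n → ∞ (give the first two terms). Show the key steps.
Σ_{k>7n} 1/k^10 = 1/(9 · (7n)^9) − 1/(2 · (7n)^10) + O(1/(7n)^11)

Compare to the integral: ∫_{7n}^∞ x^(−10) dx = [−x^(−9)/9]_{7n}^∞ = 1/((10−1)·(7n)^9). The Euler-Maclaurin correction adds −f(7n)/2 = −1/(2·(7n)^10). Euler-Maclaurin then gives
  Σ_{k>7n} 1/k^10 = ∫_{7n}^∞ dx/x^10 − 1/(2·(7n)^10) + O(1/(7n)^11).
(Equivalently this is ζ(10) − Σ_{k≤7n} 1/k^10.)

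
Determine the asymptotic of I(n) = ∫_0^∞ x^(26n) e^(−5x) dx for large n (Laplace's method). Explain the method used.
I(n) ~ (sqrt(2π·26n) / 5) · (26n/(5e))^(26n)

Write the integrand as exp(26n ln x − 5x) and set f(x) = 26n ln x − 5x. Then f'(x) = 26n/x − 5 = 0 at x* = 26n/5, and f''(x*) = −26n/x*^2 = −5^2/(26n). Laplace's method (interior maximum) gives
  I(n) ~ e^(f(x*)) · sqrt(2π / |f''(x*)|)
        = exp(26n ln(26n/5) − 26n) · sqrt(2π · 26n / 5^2)
        = (26n/5)^(26n) e^(−26n) · sqrt(2π·26n) / 5
        = (sqrt(2π·26n) / 5) · (26n/(5e))^(26n).
This matches Γ(26n+1)/5^(26n+1) with Stirling applied to Γ.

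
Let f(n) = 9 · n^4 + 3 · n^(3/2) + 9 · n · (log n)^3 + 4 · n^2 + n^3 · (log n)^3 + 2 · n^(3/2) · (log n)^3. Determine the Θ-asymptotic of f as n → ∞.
f(n) ∈ Θ(n^4)

Compare the terms by growth order. For large n, n^a · (log n)^b dominates n^a' · (log n)^b' iff a > a', or (a = a' and b > b'). Ranking the 6 terms shows the dominant one is 9 · n^4. Hence f(n) ∈ Θ(n^4).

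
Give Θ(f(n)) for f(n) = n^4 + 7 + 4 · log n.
f(n) ∈ Θ(n^4)

Compare the terms by growth order. For large n, n^a · (log n)^b dominates n^a' · (log n)^b' iff a > a', or (a = a' and b > b'). Ranking the 3 terms shows the dominant one is n^4. Hence f(n) ∈ Θ(n^4).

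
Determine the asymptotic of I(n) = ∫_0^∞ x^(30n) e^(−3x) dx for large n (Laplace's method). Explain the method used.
I(n) ~ (sqrt(2π·30n) / 3) · (30n/(3e))^(30n)

Write the integrand as exp(30n ln x − 3x) and set f(x) = 30n ln x − 3x. Then f'(x) = 30n/x − 3 = 0 at x* = 30n/3, and f''(x*) = −30n/x*^2 = −3^2/(30n). Laplace's method (interior maximum) gives
  I(n) ~ e^(f(x*)) · sqrt(2π / |f''(x*)|)
        = exp(30n ln(30n/3) − 30n) · sqrt(2π · 30n / 3^2)
        = (30n/3)^(30n) e^(−30n) · sqrt(2π·30n) / 3
        = (sqrt(2π·30n) / 3) · (30n/(3e))^(30n).
This matches Γ(30n+1)/3^(30n+1) with Stirling applied to Γ.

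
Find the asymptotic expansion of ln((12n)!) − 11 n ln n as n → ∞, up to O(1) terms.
ln((12n)!) − 11 n ln n = n ln n + 12(ln 12 − 1) n + (1/2) ln(2π·12n) + O(1/n)

Stirling: ln((12n)!) = 12n ln(12n) − 12n + (1/2) ln(2π·12n) + O(1/n).
Expand 12n ln(12n) = 12n (ln n + ln 12) = 12n ln n + 12n ln 12.
Subtract 11n ln n: leading term is (12 − 11) n ln n = n ln n. The next term is 12n ln 12 − 12n = 12(ln 12 − 1) n. Then the (1/2) ln(2π·12n) correction.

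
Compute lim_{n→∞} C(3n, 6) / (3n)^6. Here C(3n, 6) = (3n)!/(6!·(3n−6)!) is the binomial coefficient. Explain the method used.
lim = 1/6! = 1/720

With N = 3n → ∞: C(N, 6) / N^6 = [N(N−1)…(N−5)] / (6! · N^6) = (1/6!) · 1 · (1 − 1/(3n)) · … · (1 − 5/(3n)). Each factor → 1 as N → ∞, so the limit is 1/6! = 1/720.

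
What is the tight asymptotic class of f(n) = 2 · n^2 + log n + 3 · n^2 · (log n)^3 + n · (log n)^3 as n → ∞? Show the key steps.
f(n) ∈ Θ(n^2 · (log n)^3)

Compare the terms by growth order. For large n, n^a · (log n)^b dominates n^a' · (log n)^b' iff a > a', or (a = a' and b > b'). Ranking the 4 terms shows the dominant one is 3 · n^2 · (log n)^3. Hence f(n) ∈ Θ(n^2 · (log n)^3).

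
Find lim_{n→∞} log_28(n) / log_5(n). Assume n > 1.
lim = ln(5) / ln(28) = log_28(5)

Change of base: log_28(n) = ln n / ln 28 and log_5(n) = ln n / ln 5. The ratio is (ln n / ln 28) · (ln 5 / ln n) = ln 5 / ln 28, a constant independent of n. So the limit is ln 5 / ln 28 = log_28(5).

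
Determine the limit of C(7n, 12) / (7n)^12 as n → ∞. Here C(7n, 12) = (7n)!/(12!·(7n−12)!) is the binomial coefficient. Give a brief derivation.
lim = 1/12! = 1/479001600

With N = 7n → ∞: C(N, 12) / N^12 = [N(N−1)…(N−11)] / (12! · N^12) = (1/12!) · 1 · (1 − 1/(7n)) · … · (1 − 11/(7n)). Each factor → 1 as N → ∞, so the limit is 1/12! = 1/479001600.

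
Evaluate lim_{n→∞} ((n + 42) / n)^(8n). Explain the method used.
lim = e^336

Rewrite as (1 + 42/n)^(8n). By the standard limit (1 + x/n)^n → e^x, we have (1 + 42/n)^n → e^42, and raising to the 8th power gives e^336.
More precisely, ln[(1 + 42/n)^(8n)] = 8n · ln(1 + 42/n) = 8n · (42/n + O(1/n^2)) = 336 + O(1/n) → 336.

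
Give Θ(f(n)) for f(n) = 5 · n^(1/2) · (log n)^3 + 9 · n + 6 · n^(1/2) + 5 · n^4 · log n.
f(n) ∈ Θ(n^4 · log n)

Compare the terms by growth order. For large n, n^a · (log n)^b dominates n^a' · (log n)^b' iff a > a', or (a = a' and b > b'). Ranking the 4 terms shows the dominant one is 5 · n^4 · log n. Hence f(n) ∈ Θ(n^4 · log n).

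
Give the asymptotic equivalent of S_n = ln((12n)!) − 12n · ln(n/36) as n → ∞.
S_n ~ 12n · (ln 432 − 1) + O(ln n)

Stirling: ln((12n)!) = 12n ln(12n) − 12n + O(ln n).
  S_n = 12n ln(12n) − 12n − 12n ln(n/36) + O(ln n)
      = 12n ln(12n) − 12n ln n + 12n ln 36 − 12n + O(ln n)
      = 12n ln 12 + 12n ln 36 − 12n + O(ln n)
      = 12n (ln 432 − 1) + O(ln n).
Numerically ln(432) − 1 ≈ 5.0684.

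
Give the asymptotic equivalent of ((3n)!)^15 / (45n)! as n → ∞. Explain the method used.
((3n)!)^15/(45n)! ~ ((2π·3n)^(14/2) / sqrt(15)) · 15^(−15·3n)  →  0

Write N = 3n. Stirling: N! ~ sqrt(2π N)(N/e)^N and (15N)! ~ sqrt(2π·15N)·(15N/e)^(15N).
  (N!)^15/(15N)! ~ (2π N)^(15/2) (N/e)^(15N) / [sqrt(2π·15N) (15N/e)^(15N)]
     = (2π N)^(15/2) / sqrt(2π·15N) · (N/(15N))^(15N)
     = (2π N)^((15−1)/2) / sqrt(15) · 15^(−15N).
Since 15^15 > 1, the factor 15^(−15N) decays exponentially, so the ratio → 0. Substituting N = 3n gives the stated form.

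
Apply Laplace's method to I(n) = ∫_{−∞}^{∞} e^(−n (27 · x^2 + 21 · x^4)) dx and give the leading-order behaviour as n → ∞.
I(n) ~ sqrt(π/(27n))

φ(x) = 27 · x^2 + 21 · x^4 has its unique global minimum at x* = 0 (since φ'(x) = 54x + 84x^3 = 0 only at x = 0 for real x with both coefficients positive, and φ → ∞ as |x| → ∞). At x* = 0, φ(0) = 0 and φ''(0) = 54. Laplace's method then gives
  I(n) ~ sqrt(2π / (n · φ''(0))) · e^(−n φ(0)) = sqrt(2π / (54n)) = sqrt(π/(27n)).
The 21 · x^4 term contributes only at subleading order (an O(1/n) relative correction).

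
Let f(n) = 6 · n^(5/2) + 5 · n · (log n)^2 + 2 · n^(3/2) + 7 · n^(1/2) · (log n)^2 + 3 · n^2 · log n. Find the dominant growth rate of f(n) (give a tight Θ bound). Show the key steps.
f(n) ∈ Θ(n^(5/2))

Compare the terms by growth order. For large n, n^a · (log n)^b dominates n^a' · (log n)^b' iff a > a', or (a = a' and b > b'). Ranking the 5 terms shows the dominant one is 6 · n^(5/2). Hence f(n) ∈ Θ(n^(5/2)).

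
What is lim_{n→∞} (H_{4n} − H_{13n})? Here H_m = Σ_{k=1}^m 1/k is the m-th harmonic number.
lim = ln(4/13)

Euler-Maclaurin gives H_m = ln m + γ + 1/(2m) + O(1/m^2). The γ and O(1/m) terms cancel in the difference:
  H_{4n} − H_{13n} = ln(4n) − ln(13n) + O(1/n) = ln(4/13) + O(1/n).
Hence the limit is ln(4/13).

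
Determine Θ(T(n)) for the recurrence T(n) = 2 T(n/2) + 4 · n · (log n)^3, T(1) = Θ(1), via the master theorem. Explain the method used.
T(n) = Θ(n · (log n)^4)

Here log_2 2 = 1 and f(n) = 4 · n · (log n)^3 = Θ(n^(log_2 2) · (log n)^3). This is the extended Case 2 of the master theorem (f matches the critical exponent up to log factors), giving T(n) = Θ(n^(log_2 2) · (log n)^(3+1)) = Θ(n · (log n)^4).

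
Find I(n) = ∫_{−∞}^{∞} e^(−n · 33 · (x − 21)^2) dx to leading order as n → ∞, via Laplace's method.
I(n) = sqrt(π/(33n))

Here φ(x) = 33 · (x − 21)^2 has its unique minimum at x* = 21 with φ(x*) = 0 and φ''(x*) = 66. Laplace's method gives
  I(n) ~ e^(−n φ(x*)) · sqrt(2π / (n · φ''(x*))) = sqrt(2π / (66n)) = sqrt(π/(33n)).
This is exact: substituting u = (x − 21)·sqrt(33n) gives I(n) = (1/sqrt(33n)) ∫_{−∞}^{∞} e^(−u^2) du = sqrt(π/(33n)).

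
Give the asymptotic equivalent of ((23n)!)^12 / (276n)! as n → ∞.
((23n)!)^12/(276n)! ~ ((2π·23n)^(11/2) / sqrt(12)) · 12^(−12·23n)  →  0

Write N = 23n. Stirling: N! ~ sqrt(2π N)(N/e)^N and (12N)! ~ sqrt(2π·12N)·(12N/e)^(12N).
  (N!)^12/(12N)! ~ (2π N)^(12/2) (N/e)^(12N) / [sqrt(2π·12N) (12N/e)^(12N)]
     = (2π N)^(12/2) / sqrt(2π·12N) · (N/(12N))^(12N)
     = (2π N)^((12−1)/2) / sqrt(12) · 12^(−12N).
Since 12^12 > 1, the factor 12^(−12N) decays exponentially, so the ratio → 0. Substituting N = 23n gives the stated form.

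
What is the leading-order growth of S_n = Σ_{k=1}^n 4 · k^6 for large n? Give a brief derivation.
S_n ~ 4 · n^7 / 7

By integral comparison (Euler-Maclaurin), Σ_{k=1}^n 4 · k^6 = 4 · ∫_0^n x^6 dx + O(n^6) = 4 · n^7/7 + O(n^6). (Equivalently, Faulhaber's formula gives the same leading term.)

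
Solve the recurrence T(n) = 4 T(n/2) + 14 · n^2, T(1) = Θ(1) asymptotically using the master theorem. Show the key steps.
T(n) = Θ(n^2 log n)

log_2 4 = 2, and f(n) = 14 · n^2 = Θ(n^(log_2 4)). This is Case 2 of the master theorem: T(n) = Θ(f(n) · log n) = Θ(n^2 log n).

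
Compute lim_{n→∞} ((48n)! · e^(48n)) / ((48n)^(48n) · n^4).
lim = 0

Stirling: (48n)! ~ sqrt(2π·48n) · (48n/e)^(48n). Hence
  (48n)! · e^(48n) / (48n)^(48n) ~ sqrt(2π·48n).
Dividing by n^4: sqrt(2π·48n) / n^4 = sqrt(2π·48) · n^((1−8)/2), so the expression behaves like sqrt(2π·48) · n^((1−8)/2) → 0.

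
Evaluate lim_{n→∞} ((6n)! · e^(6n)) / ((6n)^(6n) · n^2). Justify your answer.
lim = 0

Stirling: (6n)! ~ sqrt(2π·6n) · (6n/e)^(6n). Hence
  (6n)! · e^(6n) / (6n)^(6n) ~ sqrt(2π·6n).
Dividing by n^2: sqrt(2π·6n) / n^2 = sqrt(2π·6) · n^((1−4)/2), so the expression behaves like sqrt(2π·6) · n^((1−4)/2) → 0.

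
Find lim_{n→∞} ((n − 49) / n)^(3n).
lim = e^(−147)

Rewrite as (1 − 49/n)^(3n). By the standard limit (1 + x/n)^n → e^x, we have (1 − 49/n)^n → e^(−49), and raising to the 3rd power gives e^(−147).
More precisely, ln[(1 − 49/n)^(3n)] = 3n · ln(1 − 49/n) = 3n · (-49/n + O(1/n^2)) = -147 + O(1/n) → -147.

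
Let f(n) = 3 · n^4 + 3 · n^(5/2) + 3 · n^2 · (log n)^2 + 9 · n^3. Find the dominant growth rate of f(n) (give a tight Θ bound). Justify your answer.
f(n) ∈ Θ(n^4)

Compare the terms by growth order. For large n, n^a · (log n)^b dominates n^a' · (log n)^b' iff a > a', or (a = a' and b > b'). Ranking the 4 terms shows the dominant one is 3 · n^4. Hence f(n) ∈ Θ(n^4).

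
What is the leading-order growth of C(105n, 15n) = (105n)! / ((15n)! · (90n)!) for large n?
C(105n, 15n) ~ (823543/46656)^(15n) · sqrt(7/(12π·15n))

Write N = 15n. Apply Stirling to each factorial:
  (7N)! ~ sqrt(2π·7N) · (7N/e)^(7N),
  N! ~ sqrt(2π N) · (N/e)^N,
  (6N)! ~ sqrt(2π·6N) · (6N/e)^(6N).
The exponential factors combine to (7N)^(7N) / (N^N · (6N)^(6N)) = 7^(7N)/6^(6N) = (7^7/6^6)^N = (823543/46656)^N.
The square-root prefactors combine to sqrt(2π·7N) / (sqrt(2π N)·sqrt(2π·6N)) = sqrt(7 / (2π·6·N)) = sqrt(7/(12π·15n)).
Substituting N = 15n: C(105n, 15n) ~ (823543/46656)^(15n) · sqrt(7/(12π·15n)).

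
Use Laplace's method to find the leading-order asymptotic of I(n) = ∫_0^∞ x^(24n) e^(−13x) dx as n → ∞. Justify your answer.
I(n) ~ (sqrt(2π·24n) / 13) · (24n/(13e))^(24n)

Write the integrand as exp(24n ln x − 13x) and set f(x) = 24n ln x − 13x. Then f'(x) = 24n/x − 13 = 0 at x* = 24n/13, and f''(x*) = −24n/x*^2 = −13^2/(24n). Laplace's method (interior maximum) gives
  I(n) ~ e^(f(x*)) · sqrt(2π / |f''(x*)|)
        = exp(24n ln(24n/13) − 24n) · sqrt(2π · 24n / 13^2)
        = (24n/13)^(24n) e^(−24n) · sqrt(2π·24n) / 13
        = (sqrt(2π·24n) / 13) · (24n/(13e))^(24n).
This matches Γ(24n+1)/13^(24n+1) with Stirling applied to Γ.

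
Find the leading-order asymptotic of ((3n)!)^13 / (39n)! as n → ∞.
((3n)!)^13/(39n)! ~ ((2π·3n)^(12/2) / sqrt(13)) · 13^(−13·3n)  →  0

Write N = 3n. Stirling: N! ~ sqrt(2π N)(N/e)^N and (13N)! ~ sqrt(2π·13N)·(13N/e)^(13N).
  (N!)^13/(13N)! ~ (2π N)^(13/2) (N/e)^(13N) / [sqrt(2π·13N) (13N/e)^(13N)]
     = (2π N)^(13/2) / sqrt(2π·13N) · (N/(13N))^(13N)
     = (2π N)^((13−1)/2) / sqrt(13) · 13^(−13N).
Since 13^13 > 1, the factor 13^(−13N) decays exponentially, so the ratio → 0. Substituting N = 3n gives the stated form.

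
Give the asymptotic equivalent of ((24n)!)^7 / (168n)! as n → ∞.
((24n)!)^7/(168n)! ~ ((2π·24n)^(6/2) / sqrt(7)) · 7^(−7·24n)  →  0

Write N = 24n. Stirling: N! ~ sqrt(2π N)(N/e)^N and (7N)! ~ sqrt(2π·7N)·(7N/e)^(7N).
  (N!)^7/(7N)! ~ (2π N)^(7/2) (N/e)^(7N) / [sqrt(2π·7N) (7N/e)^(7N)]
     = (2π N)^(7/2) / sqrt(2π·7N) · (N/(7N))^(7N)
     = (2π N)^((7−1)/2) / sqrt(7) · 7^(−7N).
Since 7^7 > 1, the factor 7^(−7N) decays exponentially, so the ratio → 0. Substituting N = 24n gives the stated form.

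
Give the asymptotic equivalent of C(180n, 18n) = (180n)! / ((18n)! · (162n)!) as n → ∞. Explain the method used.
C(180n, 18n) ~ (10000000000/387420489)^(18n) · sqrt(5/(9π·18n))

Write N = 18n. Apply Stirling to each factorial:
  (10N)! ~ sqrt(2π·10N) · (10N/e)^(10N),
  N! ~ sqrt(2π N) · (N/e)^N,
  (9N)! ~ sqrt(2π·9N) · (9N/e)^(9N).
The exponential factors combine to (10N)^(10N) / (N^N · (9N)^(9N)) = 10^(10N)/9^(9N) = (10^10/9^9)^N = (10000000000/387420489)^N.
The square-root prefactors combine to sqrt(2π·10N) / (sqrt(2π N)·sqrt(2π·9N)) = sqrt(10 / (2π·9·N)) = sqrt(5/(9π·18n)).
Substituting N = 18n: C(180n, 18n) ~ (10000000000/387420489)^(18n) · sqrt(5/(9π·18n)).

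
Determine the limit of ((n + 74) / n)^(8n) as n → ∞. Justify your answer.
lim = e^592

Rewrite as (1 + 74/n)^(8n). By the standard limit (1 + x/n)^n → e^x, we have (1 + 74/n)^n → e^74, and raising to the 8th power gives e^592.
More precisely, ln[(1 + 74/n)^(8n)] = 8n · ln(1 + 74/n) = 8n · (74/n + O(1/n^2)) = 592 + O(1/n) → 592.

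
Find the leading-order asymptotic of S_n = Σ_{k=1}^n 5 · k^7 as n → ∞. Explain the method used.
S_n ~ 5 · n^8 / 8

By integral comparison (Euler-Maclaurin), Σ_{k=1}^n 5 · k^7 = 5 · ∫_0^n x^7 dx + O(n^7) = 5 · n^8/8 + O(n^7). (Equivalently, Faulhaber's formula gives the same leading term.)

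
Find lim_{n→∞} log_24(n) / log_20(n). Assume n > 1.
lim = ln(20) / ln(24) = log_24(20)

Change of base: log_24(n) = ln n / ln 24 and log_20(n) = ln n / ln 20. The ratio is (ln n / ln 24) · (ln 20 / ln n) = ln 20 / ln 24, a constant independent of n. So the limit is ln 20 / ln 24 = log_24(20).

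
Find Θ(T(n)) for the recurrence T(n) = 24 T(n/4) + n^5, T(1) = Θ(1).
T(n) = Θ(n^5)

log_4 24 ≈ 2.292. f(n) = n^5 dominates n^(log_4 24) since 5 > 2.292, and the regularity condition a·f(n/b) = 24·(n/4)^5 = (24/1024)·n^5 ≤ c·f(n) holds with c = 24/1024 ≈ 0.0234 < 1. So this is Case 3: T(n) = Θ(f(n)) = Θ(n^5).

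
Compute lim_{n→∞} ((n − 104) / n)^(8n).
lim = e^(−832)

Rewrite as (1 − 104/n)^(8n). By the standard limit (1 + x/n)^n → e^x, we have (1 − 104/n)^n → e^(−104), and raising to the 8th power gives e^(−832).
More precisely, ln[(1 − 104/n)^(8n)] = 8n · ln(1 − 104/n) = 8n · (-104/n + O(1/n^2)) = -832 + O(1/n) → -832.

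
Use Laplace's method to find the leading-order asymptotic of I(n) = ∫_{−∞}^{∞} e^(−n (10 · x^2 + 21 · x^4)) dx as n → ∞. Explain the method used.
I(n) ~ sqrt(π/(10n))

φ(x) = 10 · x^2 + 21 · x^4 has its unique global minimum at x* = 0 (since φ'(x) = 20x + 84x^3 = 0 only at x = 0 for real x with both coefficients positive, and φ → ∞ as |x| → ∞). At x* = 0, φ(0) = 0 and φ''(0) = 20. Laplace's method then gives
  I(n) ~ sqrt(2π / (n · φ''(0))) · e^(−n φ(0)) = sqrt(2π / (20n)) = sqrt(π/(10n)).
The 21 · x^4 term contributes only at subleading order (an O(1/n) relative correction).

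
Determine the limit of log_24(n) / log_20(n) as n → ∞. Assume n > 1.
lim = ln(20) / ln(24) = log_24(20)

Change of base: log_24(n) = ln n / ln 24 and log_20(n) = ln n / ln 20. The ratio is (ln n / ln 24) · (ln 20 / ln n) = ln 20 / ln 24, a constant independent of n. So the limit is ln 20 / ln 24 = log_24(20).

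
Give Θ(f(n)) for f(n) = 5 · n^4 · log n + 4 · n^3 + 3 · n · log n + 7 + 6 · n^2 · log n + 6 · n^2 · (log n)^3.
f(n) ∈ Θ(n^4 · log n)

Compare the terms by growth order. For large n, n^a · (log n)^b dominates n^a' · (log n)^b' iff a > a', or (a = a' and b > b'). Ranking the 6 terms shows the dominant one is 5 · n^4 · log n. Hence f(n) ∈ Θ(n^4 · log n).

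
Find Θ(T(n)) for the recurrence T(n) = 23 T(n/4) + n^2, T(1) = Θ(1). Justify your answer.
T(n) = Θ(n^(log_4 23))

Master theorem: compare f(n) = n^2 to n^(log_4 23) where log_4 23 ≈ 2.262. Since 2 < log_4 23, we have f(n) = O(n^(log_4 23 − ε)) for some ε > 0 — Case 1. Hence T(n) = Θ(n^(log_4 23)).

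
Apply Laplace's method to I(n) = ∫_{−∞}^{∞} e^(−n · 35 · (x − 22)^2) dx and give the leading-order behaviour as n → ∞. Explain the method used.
I(n) = sqrt(π/(35n))

Here φ(x) = 35 · (x − 22)^2 has its unique minimum at x* = 22 with φ(x*) = 0 and φ''(x*) = 70. Laplace's method gives
  I(n) ~ e^(−n φ(x*)) · sqrt(2π / (n · φ''(x*))) = sqrt(2π / (70n)) = sqrt(π/(35n)).
This is exact: substituting u = (x − 22)·sqrt(35n) gives I(n) = (1/sqrt(35n)) ∫_{−∞}^{∞} e^(−u^2) du = sqrt(π/(35n)).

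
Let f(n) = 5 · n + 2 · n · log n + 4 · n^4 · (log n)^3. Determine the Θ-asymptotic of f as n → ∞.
f(n) ∈ Θ(n^4 · (log n)^3)

Compare the terms by growth order. For large n, n^a · (log n)^b dominates n^a' · (log n)^b' iff a > a', or (a = a' and b > b'). Ranking the 3 terms shows the dominant one is 4 · n^4 · (log n)^3. Hence f(n) ∈ Θ(n^4 · (log n)^3).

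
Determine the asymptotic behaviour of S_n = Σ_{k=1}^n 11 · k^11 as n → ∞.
S_n ~ 11 · n^12 / 12

By integral comparison (Euler-Maclaurin), Σ_{k=1}^n 11 · k^11 = 11 · ∫_0^n x^11 dx + O(n^11) = 11 · n^12/12 + O(n^11). (Equivalently, Faulhaber's formula gives the same leading term.)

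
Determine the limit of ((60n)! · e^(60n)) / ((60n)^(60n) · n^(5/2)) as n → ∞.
lim = 0

Stirling: (60n)! ~ sqrt(2π·60n) · (60n/e)^(60n). Hence
  (60n)! · e^(60n) / (60n)^(60n) ~ sqrt(2π·60n).
Dividing by n^(5/2): sqrt(2π·60n) / n^(5/2) = sqrt(2π·60) · n^((1−5)/2), so the expression behaves like sqrt(2π·60) · n^((1−5)/2) → 0.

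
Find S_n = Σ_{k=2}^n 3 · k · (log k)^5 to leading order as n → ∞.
S_n ~ 3 · n^2 · (log n)^5 / 2

By integral comparison, S_n = ∫_1^n 3 · x · (log x)^5 dx + O(n · (log n)^5). For the integral, the leading term of ∫_1^n x^1 (log x)^5 dx is n^2/2 · (log n)^5 (by repeated integration by parts; each step lowers the log-exponent and produces a relatively O(1/log n) correction). Hence S_n ~ 3 · n^2 · (log n)^5 / 2.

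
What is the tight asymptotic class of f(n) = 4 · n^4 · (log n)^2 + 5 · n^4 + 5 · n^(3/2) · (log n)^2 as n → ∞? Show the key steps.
f(n) ∈ Θ(n^4 · (log n)^2)

Compare the terms by growth order. For large n, n^a · (log n)^b dominates n^a' · (log n)^b' iff a > a', or (a = a' and b > b'). Ranking the 3 terms shows the dominant one is 4 · n^4 · (log n)^2. Hence f(n) ∈ Θ(n^4 · (log n)^2).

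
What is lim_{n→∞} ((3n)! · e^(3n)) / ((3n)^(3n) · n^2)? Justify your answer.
lim = 0

Stirling: (3n)! ~ sqrt(2π·3n) · (3n/e)^(3n). Hence
  (3n)! · e^(3n) / (3n)^(3n) ~ sqrt(2π·3n).
Dividing by n^2: sqrt(2π·3n) / n^2 = sqrt(2π·3) · n^((1−4)/2), so the expression behaves like sqrt(2π·3) · n^((1−4)/2) → 0.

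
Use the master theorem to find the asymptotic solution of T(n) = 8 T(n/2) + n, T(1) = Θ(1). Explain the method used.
T(n) = Θ(n^3)

Master theorem: compare f(n) = n to n^(log_2 8) where log_2 8 = 3. Since 1 < log_2 8, we have f(n) = O(n^(log_2 8 − ε)) for some ε > 0 — Case 1. Hence T(n) = Θ(n^(log_2 8)) = Θ(n^3).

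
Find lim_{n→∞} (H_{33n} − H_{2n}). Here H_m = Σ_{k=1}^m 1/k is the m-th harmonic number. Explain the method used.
lim = ln(33/2)

Euler-Maclaurin gives H_m = ln m + γ + 1/(2m) + O(1/m^2). The γ and O(1/m) terms cancel in the difference:
  H_{33n} − H_{2n} = ln(33n) − ln(2n) + O(1/n) = ln(33/2) + O(1/n).
Hence the limit is ln(33/2).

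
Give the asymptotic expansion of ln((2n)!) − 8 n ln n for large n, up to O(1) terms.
ln((2n)!) − 8 n ln n = −6 n ln n + 2(ln 2 − 1) n + (1/2) ln(2π·2n) + O(1/n)

Stirling: ln((2n)!) = 2n ln(2n) − 2n + (1/2) ln(2π·2n) + O(1/n).
Expand 2n ln(2n) = 2n (ln n + ln 2) = 2n ln n + 2n ln 2.
Subtract 8n ln n: leading term is (2 − 8) n ln n = −6 n ln n. The next term is 2n ln 2 − 2n = 2(ln 2 − 1) n. Then the (1/2) ln(2π·2n) correction.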